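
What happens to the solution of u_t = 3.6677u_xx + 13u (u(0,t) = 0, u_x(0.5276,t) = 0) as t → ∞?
u → 0. Diffusion dominates reaction (r=13 < κπ²/(4L²)≈32.51); solution decays.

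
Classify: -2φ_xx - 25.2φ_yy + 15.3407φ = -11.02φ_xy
Rewriting in standard form: -2φ_xx + 11.02φ_xy - 25.2φ_yy + 15.3407φ = 0. Elliptic (discriminant = -80.1596).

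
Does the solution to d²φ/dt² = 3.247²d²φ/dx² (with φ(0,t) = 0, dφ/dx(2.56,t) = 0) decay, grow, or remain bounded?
φ oscillates (no decay). Energy is conserved; the solution oscillates indefinitely as standing waves.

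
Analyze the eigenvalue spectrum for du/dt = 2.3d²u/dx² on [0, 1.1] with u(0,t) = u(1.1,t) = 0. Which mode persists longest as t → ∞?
Eigenvalues: λₙ = 2.3n²π²/1.1².
First three modes:
  n=1: λ₁ = 2.3π²/1.1² ≈ 18.76
  n=2: λ₂ = 9.2π²/1.1² ≈ 75.042 (4× faster decay)
  n=3: λ₃ = 20.7π²/1.1² ≈ 168.844 (9× faster decay)
As t → ∞, higher modes decay exponentially faster. The n=1 mode dominates: u ~ c₁ sin(πx/1.1) e^{-λ₁t}.
Decay rate: λ₁ = 2.3π²/1.1² ≈ 18.76.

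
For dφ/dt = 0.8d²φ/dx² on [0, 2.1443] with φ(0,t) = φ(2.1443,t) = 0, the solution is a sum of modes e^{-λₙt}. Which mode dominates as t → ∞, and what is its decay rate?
Eigenvalues: λₙ = 0.8n²π²/2.1443².
First three modes:
  n=1: λ₁ = 0.8π²/2.1443² ≈ 1.717
  n=2: λ₂ = 3.2π²/2.1443² ≈ 6.869 (4× faster decay)
  n=3: λ₃ = 7.2π²/2.1443² ≈ 15.455 (9× faster decay)
As t → ∞, higher modes decay exponentially faster. The n=1 mode dominates: φ ~ c₁ sin(πx/2.1443) e^{-λ₁t}.
Decay rate: λ₁ = 0.8π²/2.1443² ≈ 1.717.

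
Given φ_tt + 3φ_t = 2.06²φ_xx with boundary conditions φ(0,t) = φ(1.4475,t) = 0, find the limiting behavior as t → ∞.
φ → 0. Damping (γ=3) dissipates energy; oscillations decay exponentially.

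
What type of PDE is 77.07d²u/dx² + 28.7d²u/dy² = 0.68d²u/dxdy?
Rewriting in standard form: 77.07d²u/dx² - 0.68d²u/dxdy + 28.7d²u/dy² = 0. With A = 77.07, B = -0.68, C = 28.7, the discriminant is -8847.1736. This is an elliptic PDE.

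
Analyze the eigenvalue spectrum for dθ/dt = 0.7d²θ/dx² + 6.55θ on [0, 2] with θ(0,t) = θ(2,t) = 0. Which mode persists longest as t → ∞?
Eigenvalues: λₙ = 0.7n²π²/2² - 6.55.
First three modes:
  n=1: λ₁ = 0.7π²/2² - 6.55 ≈ -4.823
  n=2: λ₂ = 2.8π²/2² - 6.55 ≈ 0.359
  n=3: λ₃ = 6.3π²/2² - 6.55 ≈ 8.995
Since 0.7π²/2² ≈ 1.727 < 6.55, λ₁ < 0.
The n=1 mode grows fastest (−λₙ is largest for n=1) → dominates.
Asymptotic: θ ~ c₁ sin(πx/2) e^{4.823t} (exponential growth at rate −λ₁ ≈ 4.823).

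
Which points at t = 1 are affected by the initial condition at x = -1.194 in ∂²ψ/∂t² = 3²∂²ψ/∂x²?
Domain of influence: [-4.194, 1.806]. Data at x = -1.194 spreads outward at speed 3.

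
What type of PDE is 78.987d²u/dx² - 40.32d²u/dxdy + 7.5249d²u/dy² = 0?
With A = 78.987, B = -40.32, C = 7.5249, the discriminant is -751.7747052. This is an elliptic PDE.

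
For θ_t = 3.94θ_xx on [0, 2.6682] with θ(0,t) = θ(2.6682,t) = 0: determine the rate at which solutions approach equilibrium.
Eigenvalues: λₙ = 3.94n²π²/2.6682².
First three modes:
  n=1: λ₁ = 3.94π²/2.6682² ≈ 5.462
  n=2: λ₂ = 15.76π²/2.6682² ≈ 21.848 (4× faster decay)
  n=3: λ₃ = 35.46π²/2.6682² ≈ 49.159 (9× faster decay)
As t → ∞, higher modes decay exponentially faster. The n=1 mode dominates: θ ~ c₁ sin(πx/2.6682) e^{-λ₁t}.
Decay rate: λ₁ = 3.94π²/2.6682² ≈ 5.462.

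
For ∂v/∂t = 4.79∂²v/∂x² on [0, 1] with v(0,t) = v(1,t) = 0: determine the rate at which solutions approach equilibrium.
Eigenvalues: λₙ = 4.79n²π².
First three modes:
  n=1: λ₁ = 4.79π² ≈ 47.275
  n=2: λ₂ = 19.16π² ≈ 189.102 (4× faster decay)
  n=3: λ₃ = 43.11π² ≈ 425.479 (9× faster decay)
As t → ∞, higher modes decay exponentially faster. The n=1 mode dominates: v ~ c₁ sin(πx) e^{-λ₁t}.
Decay rate: λ₁ = 4.79π² ≈ 47.275.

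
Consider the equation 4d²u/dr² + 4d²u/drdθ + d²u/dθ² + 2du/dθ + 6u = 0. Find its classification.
Parabolic. (A = 4, B = 4, C = 1 gives B² - 4AC = 0.)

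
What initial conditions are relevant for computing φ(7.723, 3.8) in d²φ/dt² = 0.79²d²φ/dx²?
Domain of dependence: [4.721, 10.725]. Signals travel at speed 0.79, so data within |x - 7.723| ≤ 0.79·3.8 = 3.002 can reach the point.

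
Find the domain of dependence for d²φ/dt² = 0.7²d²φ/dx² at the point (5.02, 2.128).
Domain of dependence: [3.5304, 6.5096]. Signals travel at speed 0.7, so data within |x - 5.02| ≤ 0.7·2.128 = 1.4896 can reach the point.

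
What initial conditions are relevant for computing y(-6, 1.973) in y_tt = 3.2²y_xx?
Domain of dependence: [-12.3136, 0.3136]. Signals travel at speed 3.2, so data within |x - -6| ≤ 3.2·1.973 = 6.3136 can reach the point.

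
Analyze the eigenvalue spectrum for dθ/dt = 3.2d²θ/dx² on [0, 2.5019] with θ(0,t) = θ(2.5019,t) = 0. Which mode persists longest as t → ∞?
Eigenvalues: λₙ = 3.2n²π²/2.5019².
First three modes:
  n=1: λ₁ = 3.2π²/2.5019² ≈ 5.046
  n=2: λ₂ = 12.8π²/2.5019² ≈ 20.182 (4× faster decay)
  n=3: λ₃ = 28.8π²/2.5019² ≈ 45.41 (9× faster decay)
As t → ∞, higher modes decay exponentially faster. The n=1 mode dominates: θ ~ c₁ sin(πx/2.5019) e^{-λ₁t}.
Decay rate: λ₁ = 3.2π²/2.5019² ≈ 5.046.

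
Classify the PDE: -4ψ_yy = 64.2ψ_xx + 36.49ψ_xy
Rewriting in standard form: -64.2ψ_xx - 36.49ψ_xy - 4ψ_yy = 0. A = -64.2, B = -36.49, C = -4. Discriminant B² - 4AC = 304.3201. Since 304.3201 > 0, hyperbolic.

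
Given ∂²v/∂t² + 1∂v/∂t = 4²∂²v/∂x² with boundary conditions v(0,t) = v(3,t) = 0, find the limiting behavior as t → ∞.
v → 0. Damping (γ=1) dissipates energy; oscillations decay exponentially.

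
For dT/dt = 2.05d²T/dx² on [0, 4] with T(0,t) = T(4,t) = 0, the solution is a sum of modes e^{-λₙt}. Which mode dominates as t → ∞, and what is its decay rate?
Eigenvalues: λₙ = 2.05n²π²/4².
First three modes:
  n=1: λ₁ = 2.05π²/4² ≈ 1.265
  n=2: λ₂ = 8.2π²/4² ≈ 5.058 (4× faster decay)
  n=3: λ₃ = 18.45π²/4² ≈ 11.381 (9× faster decay)
As t → ∞, higher modes decay exponentially faster. The n=1 mode dominates: T ~ c₁ sin(πx/4) e^{-λ₁t}.
Decay rate: λ₁ = 2.05π²/4² ≈ 1.265.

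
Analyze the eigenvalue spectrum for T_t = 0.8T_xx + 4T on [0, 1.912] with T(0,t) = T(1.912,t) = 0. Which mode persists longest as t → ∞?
Eigenvalues: λₙ = 0.8n²π²/1.912² - 4.
First three modes:
  n=1: λ₁ = 0.8π²/1.912² - 4 ≈ -1.84
  n=2: λ₂ = 3.2π²/1.912² - 4 ≈ 4.639
  n=3: λ₃ = 7.2π²/1.912² - 4 ≈ 15.438
Since 0.8π²/1.912² ≈ 2.16 < 4, λ₁ < 0.
The n=1 mode grows fastest (−λₙ is largest for n=1) → dominates.
Asymptotic: T ~ c₁ sin(πx/1.912) e^{1.84t} (exponential growth at rate −λ₁ ≈ 1.84).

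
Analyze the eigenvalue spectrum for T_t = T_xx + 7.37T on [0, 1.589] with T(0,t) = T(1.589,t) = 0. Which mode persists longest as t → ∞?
Eigenvalues: λₙ = n²π²/1.589² - 7.37.
First three modes:
  n=1: λ₁ = π²/1.589² - 7.37 ≈ -3.461
  n=2: λ₂ = 4π²/1.589² - 7.37 ≈ 8.266
  n=3: λ₃ = 9π²/1.589² - 7.37 ≈ 27.81
Since π²/1.589² ≈ 3.909 < 7.37, λ₁ < 0.
The n=1 mode grows fastest (−λₙ is largest for n=1) → dominates.
Asymptotic: T ~ c₁ sin(πx/1.589) e^{3.461t} (exponential growth at rate −λ₁ ≈ 3.461).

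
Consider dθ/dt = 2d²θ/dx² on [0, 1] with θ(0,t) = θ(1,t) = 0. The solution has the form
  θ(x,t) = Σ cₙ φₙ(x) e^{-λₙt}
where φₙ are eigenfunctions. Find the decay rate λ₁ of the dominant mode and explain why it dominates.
Eigenvalues: λₙ = 2n²π².
First three modes:
  n=1: λ₁ = 2π² ≈ 19.739
  n=2: λ₂ = 8π² ≈ 78.957 (4× faster decay)
  n=3: λ₃ = 18π² ≈ 177.653 (9× faster decay)
As t → ∞, higher modes decay exponentially faster. The n=1 mode dominates: θ ~ c₁ sin(πx) e^{-λ₁t}.
Decay rate: λ₁ = 2π² ≈ 19.739.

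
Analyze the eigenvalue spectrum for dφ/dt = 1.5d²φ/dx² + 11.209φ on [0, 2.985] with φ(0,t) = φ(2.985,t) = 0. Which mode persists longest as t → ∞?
Eigenvalues: λₙ = 1.5n²π²/2.985² - 11.209.
First three modes:
  n=1: λ₁ = 1.5π²/2.985² - 11.209 ≈ -9.547
  n=2: λ₂ = 6π²/2.985² - 11.209 ≈ -4.563
  n=3: λ₃ = 13.5π²/2.985² - 11.209 ≈ 3.745
Since 1.5π²/2.985² ≈ 1.662 < 11.209, λ₁ < 0.
The n=1 mode grows fastest (−λₙ is largest for n=1) → dominates.
Asymptotic: φ ~ c₁ sin(πx/2.985) e^{9.547t} (exponential growth at rate −λ₁ ≈ 9.547).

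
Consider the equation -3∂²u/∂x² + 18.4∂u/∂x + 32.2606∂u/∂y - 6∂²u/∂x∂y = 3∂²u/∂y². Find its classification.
Rewriting in standard form: -3∂²u/∂x² - 6∂²u/∂x∂y - 3∂²u/∂y² + 18.4∂u/∂x + 32.2606∂u/∂y = 0. Parabolic. (A = -3, B = -6, C = -3 gives B² - 4AC = 0.)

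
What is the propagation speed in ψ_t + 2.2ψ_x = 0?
Speed = 2.2. Information travels along x - 2.2t = const (rightward).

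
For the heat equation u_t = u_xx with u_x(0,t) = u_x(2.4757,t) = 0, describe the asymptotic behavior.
u → constant (steady state). Heat is conserved (no flux at boundaries); solution approaches the spatial average.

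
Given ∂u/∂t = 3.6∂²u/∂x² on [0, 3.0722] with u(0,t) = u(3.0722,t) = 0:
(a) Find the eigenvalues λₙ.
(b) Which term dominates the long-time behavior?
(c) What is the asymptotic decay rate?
Eigenvalues: λₙ = 3.6n²π²/3.0722².
First three modes:
  n=1: λ₁ = 3.6π²/3.0722² ≈ 3.764
  n=2: λ₂ = 14.4π²/3.0722² ≈ 15.058 (4× faster decay)
  n=3: λ₃ = 32.4π²/3.0722² ≈ 33.88 (9× faster decay)
As t → ∞, higher modes decay exponentially faster. The n=1 mode dominates: u ~ c₁ sin(πx/3.0722) e^{-λ₁t}.
Decay rate: λ₁ = 3.6π²/3.0722² ≈ 3.764.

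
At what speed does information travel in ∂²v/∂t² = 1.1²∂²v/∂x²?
Speed = 1.1. Information travels along characteristics x = x₀ ± 1.1t.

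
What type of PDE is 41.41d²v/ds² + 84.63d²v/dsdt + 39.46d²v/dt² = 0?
With A = 41.41, B = 84.63, C = 39.46, the discriminant is 626.0825. This is a hyperbolic PDE.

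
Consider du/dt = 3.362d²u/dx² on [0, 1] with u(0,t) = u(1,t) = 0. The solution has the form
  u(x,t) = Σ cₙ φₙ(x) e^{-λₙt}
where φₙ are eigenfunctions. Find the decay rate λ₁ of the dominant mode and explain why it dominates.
Eigenvalues: λₙ = 3.362n²π².
First three modes:
  n=1: λ₁ = 3.362π² ≈ 33.182
  n=2: λ₂ = 13.448π² ≈ 132.726 (4× faster decay)
  n=3: λ₃ = 30.258π² ≈ 298.634 (9× faster decay)
As t → ∞, higher modes decay exponentially faster. The n=1 mode dominates: u ~ c₁ sin(πx) e^{-λ₁t}.
Decay rate: λ₁ = 3.362π² ≈ 33.182.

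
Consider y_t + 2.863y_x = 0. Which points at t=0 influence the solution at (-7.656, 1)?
A single point: x = -10.519. The characteristic through (-7.656, 1) is x - 2.863t = const, so x = -7.656 - 2.863·1 = -10.519.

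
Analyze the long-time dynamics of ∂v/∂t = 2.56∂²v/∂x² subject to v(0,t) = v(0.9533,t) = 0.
Long-time behavior: v → 0. Heat diffuses out through both boundaries.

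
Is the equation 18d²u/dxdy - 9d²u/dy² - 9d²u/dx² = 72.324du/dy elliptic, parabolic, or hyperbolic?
Rewriting in standard form: -9d²u/dx² + 18d²u/dxdy - 9d²u/dy² - 72.324du/dy = 0. Computing B² - 4AC with A = -9, B = 18, C = -9: discriminant = 0 (zero). Answer: parabolic.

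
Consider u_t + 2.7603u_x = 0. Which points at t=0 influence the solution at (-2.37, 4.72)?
A single point: x = -15.398616. The characteristic through (-2.37, 4.72) is x - 2.7603t = const, so x = -2.37 - 2.7603·4.72 = -15.398616.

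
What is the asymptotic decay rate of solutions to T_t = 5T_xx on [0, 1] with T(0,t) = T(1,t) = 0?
Eigenvalues: λₙ = 5n²π².
First three modes:
  n=1: λ₁ = 5π² ≈ 49.348
  n=2: λ₂ = 20π² ≈ 197.392 (4× faster decay)
  n=3: λ₃ = 45π² ≈ 444.132 (9× faster decay)
As t → ∞, higher modes decay exponentially faster. The n=1 mode dominates: T ~ c₁ sin(πx) e^{-λ₁t}.
Decay rate: λ₁ = 5π² ≈ 49.348.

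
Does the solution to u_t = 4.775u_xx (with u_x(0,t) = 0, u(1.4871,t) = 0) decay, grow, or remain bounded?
u → 0. Heat escapes through the Dirichlet boundary.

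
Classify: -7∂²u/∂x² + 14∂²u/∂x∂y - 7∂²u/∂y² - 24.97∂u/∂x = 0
Parabolic (discriminant = 0).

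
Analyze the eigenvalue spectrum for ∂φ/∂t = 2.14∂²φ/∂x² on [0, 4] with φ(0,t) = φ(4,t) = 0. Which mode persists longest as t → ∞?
Eigenvalues: λₙ = 2.14n²π²/4².
First three modes:
  n=1: λ₁ = 2.14π²/4² ≈ 1.32
  n=2: λ₂ = 8.56π²/4² ≈ 5.28 (4× faster decay)
  n=3: λ₃ = 19.26π²/4² ≈ 11.881 (9× faster decay)
As t → ∞, higher modes decay exponentially faster. The n=1 mode dominates: φ ~ c₁ sin(πx/4) e^{-λ₁t}.
Decay rate: λ₁ = 2.14π²/4² ≈ 1.32.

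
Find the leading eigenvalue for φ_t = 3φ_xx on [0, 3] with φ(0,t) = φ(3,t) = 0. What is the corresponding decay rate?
Eigenvalues: λₙ = 3n²π²/3².
First three modes:
  n=1: λ₁ = 3π²/3² ≈ 3.29
  n=2: λ₂ = 12π²/3² ≈ 13.159 (4× faster decay)
  n=3: λ₃ = 27π²/3² ≈ 29.609 (9× faster decay)
As t → ∞, higher modes decay exponentially faster. The n=1 mode dominates: φ ~ c₁ sin(πx/3) e^{-λ₁t}.
Decay rate: λ₁ = 3π²/3² ≈ 3.29.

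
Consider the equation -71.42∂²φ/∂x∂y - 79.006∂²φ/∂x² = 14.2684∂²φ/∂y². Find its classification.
Rewriting in standard form: -79.006∂²φ/∂x² - 71.42∂²φ/∂x∂y - 14.2684∂²φ/∂y² = 0. Hyperbolic. (A = -79.006, B = -71.42, C = -14.2684 gives B² - 4AC = 591.6595584.)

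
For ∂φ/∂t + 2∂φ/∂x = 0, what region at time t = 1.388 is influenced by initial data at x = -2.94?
At x = -0.164. The characteristic carries data from (-2.94, 0) to (-0.164, 1.388).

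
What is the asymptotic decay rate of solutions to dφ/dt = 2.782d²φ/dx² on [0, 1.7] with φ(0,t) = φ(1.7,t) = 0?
Eigenvalues: λₙ = 2.782n²π²/1.7².
First three modes:
  n=1: λ₁ = 2.782π²/1.7² ≈ 9.501
  n=2: λ₂ = 11.128π²/1.7² ≈ 38.003 (4× faster decay)
  n=3: λ₃ = 25.038π²/1.7² ≈ 85.507 (9× faster decay)
As t → ∞, higher modes decay exponentially faster. The n=1 mode dominates: φ ~ c₁ sin(πx/1.7) e^{-λ₁t}.
Decay rate: λ₁ = 2.782π²/1.7² ≈ 9.501.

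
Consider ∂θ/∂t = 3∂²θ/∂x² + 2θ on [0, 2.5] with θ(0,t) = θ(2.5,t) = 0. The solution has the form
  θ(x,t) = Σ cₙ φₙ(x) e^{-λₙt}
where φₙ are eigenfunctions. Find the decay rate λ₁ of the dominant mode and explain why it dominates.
Eigenvalues: λₙ = 3n²π²/2.5² - 2.
First three modes:
  n=1: λ₁ = 3π²/2.5² - 2 ≈ 2.737
  n=2: λ₂ = 12π²/2.5² - 2 ≈ 16.95
  n=3: λ₃ = 27π²/2.5² - 2 ≈ 40.637
Since 3π²/2.5² ≈ 4.737 > 2, all λₙ > 0.
The n=1 mode decays slowest → dominates as t → ∞.
Asymptotic: θ ~ c₁ sin(πx/2.5) e^{-λ₁t} with decay rate λ₁ ≈ 2.737.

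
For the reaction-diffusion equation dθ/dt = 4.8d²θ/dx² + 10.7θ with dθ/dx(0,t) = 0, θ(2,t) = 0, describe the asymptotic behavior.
θ grows unboundedly. Reaction dominates diffusion (r=10.7 > κπ²/(4L²)≈2.96); solution grows exponentially.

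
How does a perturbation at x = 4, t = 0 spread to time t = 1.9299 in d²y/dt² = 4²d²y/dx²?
Domain of influence: [-3.7196, 11.7196]. Data at x = 4 spreads outward at speed 4.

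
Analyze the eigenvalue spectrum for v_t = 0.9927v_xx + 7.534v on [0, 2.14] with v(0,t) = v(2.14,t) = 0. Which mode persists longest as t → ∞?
Eigenvalues: λₙ = 0.9927n²π²/2.14² - 7.534.
First three modes:
  n=1: λ₁ = 0.9927π²/2.14² - 7.534 ≈ -5.395
  n=2: λ₂ = 3.9708π²/2.14² - 7.534 ≈ 1.024
  n=3: λ₃ = 8.9343π²/2.14² - 7.534 ≈ 11.721
Since 0.9927π²/2.14² ≈ 2.139 < 7.534, λ₁ < 0.
The n=1 mode grows fastest (−λₙ is largest for n=1) → dominates.
Asymptotic: v ~ c₁ sin(πx/2.14) e^{5.395t} (exponential growth at rate −λ₁ ≈ 5.395).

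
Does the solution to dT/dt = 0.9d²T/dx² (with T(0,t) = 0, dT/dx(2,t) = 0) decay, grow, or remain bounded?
T → 0. Heat escapes through the Dirichlet boundary.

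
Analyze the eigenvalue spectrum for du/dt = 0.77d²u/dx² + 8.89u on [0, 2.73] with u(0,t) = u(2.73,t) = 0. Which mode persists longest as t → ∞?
Eigenvalues: λₙ = 0.77n²π²/2.73² - 8.89.
First three modes:
  n=1: λ₁ = 0.77π²/2.73² - 8.89 ≈ -7.87
  n=2: λ₂ = 3.08π²/2.73² - 8.89 ≈ -4.811
  n=3: λ₃ = 6.93π²/2.73² - 8.89 ≈ 0.287
Since 0.77π²/2.73² ≈ 1.02 < 8.89, λ₁ < 0.
The n=1 mode grows fastest (−λₙ is largest for n=1) → dominates.
Asymptotic: u ~ c₁ sin(πx/2.73) e^{7.87t} (exponential growth at rate −λ₁ ≈ 7.87).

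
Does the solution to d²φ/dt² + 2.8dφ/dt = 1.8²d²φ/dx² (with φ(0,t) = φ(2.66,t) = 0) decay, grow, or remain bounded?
φ → 0. Damping (γ=2.8) dissipates energy; oscillations decay exponentially.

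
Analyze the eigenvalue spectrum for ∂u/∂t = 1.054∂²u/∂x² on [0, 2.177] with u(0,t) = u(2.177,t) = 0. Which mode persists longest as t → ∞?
Eigenvalues: λₙ = 1.054n²π²/2.177².
First three modes:
  n=1: λ₁ = 1.054π²/2.177² ≈ 2.195
  n=2: λ₂ = 4.216π²/2.177² ≈ 8.78 (4× faster decay)
  n=3: λ₃ = 9.486π²/2.177² ≈ 19.754 (9× faster decay)
As t → ∞, higher modes decay exponentially faster. The n=1 mode dominates: u ~ c₁ sin(πx/2.177) e^{-λ₁t}.
Decay rate: λ₁ = 1.054π²/2.177² ≈ 2.195.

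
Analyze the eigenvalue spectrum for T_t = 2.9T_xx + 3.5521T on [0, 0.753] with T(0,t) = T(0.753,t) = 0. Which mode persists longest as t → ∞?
Eigenvalues: λₙ = 2.9n²π²/0.753² - 3.5521.
First three modes:
  n=1: λ₁ = 2.9π²/0.753² - 3.5521 ≈ 46.927
  n=2: λ₂ = 11.6π²/0.753² - 3.5521 ≈ 198.363
  n=3: λ₃ = 26.1π²/0.753² - 3.5521 ≈ 450.756
Since 2.9π²/0.753² ≈ 50.479 > 3.5521, all λₙ > 0.
The n=1 mode decays slowest → dominates as t → ∞.
Asymptotic: T ~ c₁ sin(πx/0.753) e^{-λ₁t} with decay rate λ₁ ≈ 46.927.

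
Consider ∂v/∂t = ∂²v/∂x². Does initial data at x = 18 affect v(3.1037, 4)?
Yes, for any finite x. The heat equation has infinite propagation speed, so all initial data affects all points at any t > 0.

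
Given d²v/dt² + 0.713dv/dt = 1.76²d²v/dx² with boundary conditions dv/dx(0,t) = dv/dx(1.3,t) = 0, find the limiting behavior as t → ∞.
v → constant (steady state). Damping (γ=0.713) dissipates the nonconstant modes; with Neumann BCs the spatial average obeys M''+γM'=0 and tends to a finite limit.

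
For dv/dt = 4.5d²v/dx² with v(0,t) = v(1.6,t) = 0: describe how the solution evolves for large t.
v → 0. Heat diffuses out through both boundaries.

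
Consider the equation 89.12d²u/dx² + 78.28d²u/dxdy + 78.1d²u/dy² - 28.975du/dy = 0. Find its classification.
Elliptic. (A = 89.12, B = 78.28, C = 78.1 gives B² - 4AC = -21713.3296.)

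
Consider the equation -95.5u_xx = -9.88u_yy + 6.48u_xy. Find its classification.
Rewriting in standard form: -95.5u_xx - 6.48u_xy + 9.88u_yy = 0. Hyperbolic. (A = -95.5, B = -6.48, C = 9.88 gives B² - 4AC = 3816.1504.)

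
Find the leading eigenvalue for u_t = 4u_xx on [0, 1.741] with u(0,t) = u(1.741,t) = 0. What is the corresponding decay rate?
Eigenvalues: λₙ = 4n²π²/1.741².
First three modes:
  n=1: λ₁ = 4π²/1.741² ≈ 13.025
  n=2: λ₂ = 16π²/1.741² ≈ 52.098 (4× faster decay)
  n=3: λ₃ = 36π²/1.741² ≈ 117.221 (9× faster decay)
As t → ∞, higher modes decay exponentially faster. The n=1 mode dominates: u ~ c₁ sin(πx/1.741) e^{-λ₁t}.
Decay rate: λ₁ = 4π²/1.741² ≈ 13.025.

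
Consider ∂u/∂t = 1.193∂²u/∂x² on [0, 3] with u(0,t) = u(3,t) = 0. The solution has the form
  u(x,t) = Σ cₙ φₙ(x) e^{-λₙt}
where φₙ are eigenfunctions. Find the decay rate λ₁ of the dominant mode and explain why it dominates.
Eigenvalues: λₙ = 1.193n²π²/3².
First three modes:
  n=1: λ₁ = 1.193π²/3² ≈ 1.308
  n=2: λ₂ = 4.772π²/3² ≈ 5.233 (4× faster decay)
  n=3: λ₃ = 10.737π²/3² ≈ 11.774 (9× faster decay)
As t → ∞, higher modes decay exponentially faster. The n=1 mode dominates: u ~ c₁ sin(πx/3) e^{-λ₁t}.
Decay rate: λ₁ = 1.193π²/3² ≈ 1.308.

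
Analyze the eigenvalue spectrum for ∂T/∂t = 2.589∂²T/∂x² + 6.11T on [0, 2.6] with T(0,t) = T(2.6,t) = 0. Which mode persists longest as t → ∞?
Eigenvalues: λₙ = 2.589n²π²/2.6² - 6.11.
First three modes:
  n=1: λ₁ = 2.589π²/2.6² - 6.11 ≈ -2.33
  n=2: λ₂ = 10.356π²/2.6² - 6.11 ≈ 9.01
  n=3: λ₃ = 23.301π²/2.6² - 6.11 ≈ 27.909
Since 2.589π²/2.6² ≈ 3.78 < 6.11, λ₁ < 0.
The n=1 mode grows fastest (−λₙ is largest for n=1) → dominates.
Asymptotic: T ~ c₁ sin(πx/2.6) e^{2.33t} (exponential growth at rate −λ₁ ≈ 2.33).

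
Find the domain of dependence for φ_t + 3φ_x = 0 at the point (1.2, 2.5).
A single point: x = -6.3. The characteristic through (1.2, 2.5) is x - 3t = const, so x = 1.2 - 3·2.5 = -6.3.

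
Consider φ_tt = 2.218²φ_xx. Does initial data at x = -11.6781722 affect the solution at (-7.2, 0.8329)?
No. The domain of dependence is [-9.0473722, -5.3526278], and -11.6781722 is outside this interval.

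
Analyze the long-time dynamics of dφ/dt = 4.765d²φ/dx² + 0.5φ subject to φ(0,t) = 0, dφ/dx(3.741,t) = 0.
Long-time behavior: φ → 0. Diffusion dominates reaction (r=0.5 < κπ²/(4L²)≈0.84); solution decays.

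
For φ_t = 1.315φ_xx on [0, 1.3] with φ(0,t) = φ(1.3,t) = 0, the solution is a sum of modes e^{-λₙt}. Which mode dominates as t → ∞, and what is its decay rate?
Eigenvalues: λₙ = 1.315n²π²/1.3².
First three modes:
  n=1: λ₁ = 1.315π²/1.3² ≈ 7.68
  n=2: λ₂ = 5.26π²/1.3² ≈ 30.718 (4× faster decay)
  n=3: λ₃ = 11.835π²/1.3² ≈ 69.116 (9× faster decay)
As t → ∞, higher modes decay exponentially faster. The n=1 mode dominates: φ ~ c₁ sin(πx/1.3) e^{-λ₁t}.
Decay rate: λ₁ = 1.315π²/1.3² ≈ 7.68.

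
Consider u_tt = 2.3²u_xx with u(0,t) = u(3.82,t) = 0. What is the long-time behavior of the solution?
As t → ∞, u oscillates (no decay). Energy is conserved; the solution oscillates indefinitely as standing waves.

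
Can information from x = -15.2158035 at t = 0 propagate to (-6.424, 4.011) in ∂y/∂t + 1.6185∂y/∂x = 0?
No. Only data at x = -12.9158035 affects (-6.424, 4.011). Advection has one-way propagation along characteristics.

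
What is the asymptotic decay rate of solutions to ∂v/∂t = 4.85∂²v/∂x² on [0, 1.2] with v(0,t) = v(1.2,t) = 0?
Eigenvalues: λₙ = 4.85n²π²/1.2².
First three modes:
  n=1: λ₁ = 4.85π²/1.2² ≈ 33.241
  n=2: λ₂ = 19.4π²/1.2² ≈ 132.966 (4× faster decay)
  n=3: λ₃ = 43.65π²/1.2² ≈ 299.172 (9× faster decay)
As t → ∞, higher modes decay exponentially faster. The n=1 mode dominates: v ~ c₁ sin(πx/1.2) e^{-λ₁t}.
Decay rate: λ₁ = 4.85π²/1.2² ≈ 33.241.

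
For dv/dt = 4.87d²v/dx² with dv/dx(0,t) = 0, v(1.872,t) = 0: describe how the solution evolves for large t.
v → 0. Heat escapes through the Dirichlet boundary.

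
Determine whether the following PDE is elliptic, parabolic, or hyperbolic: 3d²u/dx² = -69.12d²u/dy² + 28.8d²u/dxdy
Rewriting in standard form: 3d²u/dx² - 28.8d²u/dxdy + 69.12d²u/dy² = 0. Coefficients: A = 3, B = -28.8, C = 69.12. B² - 4AC = 0, which is zero, so the equation is parabolic.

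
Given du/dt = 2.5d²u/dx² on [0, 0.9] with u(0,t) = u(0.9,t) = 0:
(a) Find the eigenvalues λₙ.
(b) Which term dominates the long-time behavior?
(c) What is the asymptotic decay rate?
Eigenvalues: λₙ = 2.5n²π²/0.9².
First three modes:
  n=1: λ₁ = 2.5π²/0.9² ≈ 30.462
  n=2: λ₂ = 10π²/0.9² ≈ 121.847 (4× faster decay)
  n=3: λ₃ = 22.5π²/0.9² ≈ 274.156 (9× faster decay)
As t → ∞, higher modes decay exponentially faster. The n=1 mode dominates: u ~ c₁ sin(πx/0.9) e^{-λ₁t}.
Decay rate: λ₁ = 2.5π²/0.9² ≈ 30.462.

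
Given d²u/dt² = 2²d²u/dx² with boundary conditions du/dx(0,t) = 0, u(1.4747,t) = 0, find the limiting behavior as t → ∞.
u oscillates (no decay). Energy is conserved; the solution oscillates indefinitely as standing waves.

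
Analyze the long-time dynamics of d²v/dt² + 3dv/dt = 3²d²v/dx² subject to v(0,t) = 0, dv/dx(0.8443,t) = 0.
Long-time behavior: v → 0. Damping (γ=3) dissipates energy; oscillations decay exponentially.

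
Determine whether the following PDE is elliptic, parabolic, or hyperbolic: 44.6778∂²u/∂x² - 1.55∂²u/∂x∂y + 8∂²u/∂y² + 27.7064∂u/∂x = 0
Coefficients: A = 44.6778, B = -1.55, C = 8. B² - 4AC = -1427.2871, which is negative, so the equation is elliptic.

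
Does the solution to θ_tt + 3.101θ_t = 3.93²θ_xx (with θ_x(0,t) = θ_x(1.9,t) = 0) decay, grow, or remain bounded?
θ → constant (steady state). Damping (γ=3.101) dissipates the nonconstant modes; with Neumann BCs the spatial average obeys M''+γM'=0 and tends to a finite limit.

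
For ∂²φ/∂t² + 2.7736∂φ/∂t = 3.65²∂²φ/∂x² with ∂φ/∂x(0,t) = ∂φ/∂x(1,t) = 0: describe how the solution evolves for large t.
φ → constant (steady state). Damping (γ=2.7736) dissipates the nonconstant modes; with Neumann BCs the spatial average obeys M''+γM'=0 and tends to a finite limit.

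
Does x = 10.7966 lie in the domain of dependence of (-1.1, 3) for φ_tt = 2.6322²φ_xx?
No. The domain of dependence is [-8.9966, 6.7966], and 10.7966 is outside this interval.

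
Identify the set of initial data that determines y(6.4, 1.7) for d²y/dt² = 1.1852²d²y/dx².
Domain of dependence: [4.38516, 8.41484]. Signals travel at speed 1.1852, so data within |x - 6.4| ≤ 1.1852·1.7 = 2.01484 can reach the point.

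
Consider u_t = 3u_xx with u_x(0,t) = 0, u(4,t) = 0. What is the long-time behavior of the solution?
As t → ∞, u → 0. Heat escapes through the Dirichlet boundary.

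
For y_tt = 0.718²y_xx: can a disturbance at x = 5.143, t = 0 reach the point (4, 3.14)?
Yes. The domain of dependence is [1.74548, 6.25452], and 5.143 ∈ [1.74548, 6.25452].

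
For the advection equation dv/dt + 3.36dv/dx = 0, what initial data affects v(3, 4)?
A single point: x = -10.44. The characteristic through (3, 4) is x - 3.36t = const, so x = 3 - 3.36·4 = -10.44.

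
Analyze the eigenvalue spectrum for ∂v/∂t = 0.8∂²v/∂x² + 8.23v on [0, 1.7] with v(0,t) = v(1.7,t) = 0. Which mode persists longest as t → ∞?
Eigenvalues: λₙ = 0.8n²π²/1.7² - 8.23.
First three modes:
  n=1: λ₁ = 0.8π²/1.7² - 8.23 ≈ -5.498
  n=2: λ₂ = 3.2π²/1.7² - 8.23 ≈ 2.698
  n=3: λ₃ = 7.2π²/1.7² - 8.23 ≈ 16.359
Since 0.8π²/1.7² ≈ 2.732 < 8.23, λ₁ < 0.
The n=1 mode grows fastest (−λₙ is largest for n=1) → dominates.
Asymptotic: v ~ c₁ sin(πx/1.7) e^{5.498t} (exponential growth at rate −λ₁ ≈ 5.498).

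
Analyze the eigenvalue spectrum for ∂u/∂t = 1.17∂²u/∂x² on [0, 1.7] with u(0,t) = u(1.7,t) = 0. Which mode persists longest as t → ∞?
Eigenvalues: λₙ = 1.17n²π²/1.7².
First three modes:
  n=1: λ₁ = 1.17π²/1.7² ≈ 3.996
  n=2: λ₂ = 4.68π²/1.7² ≈ 15.983 (4× faster decay)
  n=3: λ₃ = 10.53π²/1.7² ≈ 35.961 (9× faster decay)
As t → ∞, higher modes decay exponentially faster. The n=1 mode dominates: u ~ c₁ sin(πx/1.7) e^{-λ₁t}.
Decay rate: λ₁ = 1.17π²/1.7² ≈ 3.996.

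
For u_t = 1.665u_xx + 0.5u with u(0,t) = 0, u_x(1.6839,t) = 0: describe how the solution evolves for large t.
u → 0. Diffusion dominates reaction (r=0.5 < κπ²/(4L²)≈1.45); solution decays.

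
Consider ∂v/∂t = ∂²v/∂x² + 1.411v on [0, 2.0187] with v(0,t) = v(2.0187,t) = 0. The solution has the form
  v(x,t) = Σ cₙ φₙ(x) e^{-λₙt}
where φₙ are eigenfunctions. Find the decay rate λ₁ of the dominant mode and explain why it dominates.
Eigenvalues: λₙ = n²π²/2.0187² - 1.411.
First three modes:
  n=1: λ₁ = π²/2.0187² - 1.411 ≈ 1.011
  n=2: λ₂ = 4π²/2.0187² - 1.411 ≈ 8.277
  n=3: λ₃ = 9π²/2.0187² - 1.411 ≈ 20.386
Since π²/2.0187² ≈ 2.422 > 1.411, all λₙ > 0.
The n=1 mode decays slowest → dominates as t → ∞.
Asymptotic: v ~ c₁ sin(πx/2.0187) e^{-λ₁t} with decay rate λ₁ ≈ 1.011.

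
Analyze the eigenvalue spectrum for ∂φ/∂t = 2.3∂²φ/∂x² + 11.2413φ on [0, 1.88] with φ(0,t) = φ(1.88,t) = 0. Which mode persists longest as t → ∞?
Eigenvalues: λₙ = 2.3n²π²/1.88² - 11.2413.
First three modes:
  n=1: λ₁ = 2.3π²/1.88² - 11.2413 ≈ -4.819
  n=2: λ₂ = 9.2π²/1.88² - 11.2413 ≈ 14.449
  n=3: λ₃ = 20.7π²/1.88² - 11.2413 ≈ 46.562
Since 2.3π²/1.88² ≈ 6.423 < 11.2413, λ₁ < 0.
The n=1 mode grows fastest (−λₙ is largest for n=1) → dominates.
Asymptotic: φ ~ c₁ sin(πx/1.88) e^{4.819t} (exponential growth at rate −λ₁ ≈ 4.819).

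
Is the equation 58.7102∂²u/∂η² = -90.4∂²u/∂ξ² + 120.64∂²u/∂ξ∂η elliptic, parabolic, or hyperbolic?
Rewriting in standard form: 90.4∂²u/∂ξ² - 120.64∂²u/∂ξ∂η + 58.7102∂²u/∂η² = 0. Computing B² - 4AC with A = 90.4, B = -120.64, C = 58.7102: discriminant = -6675.59872 (negative). Answer: elliptic.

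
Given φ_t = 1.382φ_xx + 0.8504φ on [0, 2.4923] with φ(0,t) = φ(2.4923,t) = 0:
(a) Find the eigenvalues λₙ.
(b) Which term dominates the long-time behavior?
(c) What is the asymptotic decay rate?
Eigenvalues: λₙ = 1.382n²π²/2.4923² - 0.8504.
First three modes:
  n=1: λ₁ = 1.382π²/2.4923² - 0.8504 ≈ 1.345
  n=2: λ₂ = 5.528π²/2.4923² - 0.8504 ≈ 7.933
  n=3: λ₃ = 12.438π²/2.4923² - 0.8504 ≈ 18.912
Since 1.382π²/2.4923² ≈ 2.196 > 0.8504, all λₙ > 0.
The n=1 mode decays slowest → dominates as t → ∞.
Asymptotic: φ ~ c₁ sin(πx/2.4923) e^{-λ₁t} with decay rate λ₁ ≈ 1.345.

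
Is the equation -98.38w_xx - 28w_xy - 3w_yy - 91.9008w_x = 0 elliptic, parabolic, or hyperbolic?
Computing B² - 4AC with A = -98.38, B = -28, C = -3: discriminant = -396.56 (negative). Answer: elliptic.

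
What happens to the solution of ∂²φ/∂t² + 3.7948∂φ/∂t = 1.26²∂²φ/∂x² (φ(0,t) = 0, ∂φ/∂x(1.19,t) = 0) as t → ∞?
φ → 0. Damping (γ=3.7948) dissipates energy; oscillations decay exponentially.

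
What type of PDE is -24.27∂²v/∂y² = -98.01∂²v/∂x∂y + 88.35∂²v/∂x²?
Rewriting in standard form: -88.35∂²v/∂x² + 98.01∂²v/∂x∂y - 24.27∂²v/∂y² = 0. With A = -88.35, B = 98.01, C = -24.27, the discriminant is 1028.9421. This is a hyperbolic PDE.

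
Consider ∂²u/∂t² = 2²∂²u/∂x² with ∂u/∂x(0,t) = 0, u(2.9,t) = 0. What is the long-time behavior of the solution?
As t → ∞, u oscillates (no decay). Energy is conserved; the solution oscillates indefinitely as standing waves.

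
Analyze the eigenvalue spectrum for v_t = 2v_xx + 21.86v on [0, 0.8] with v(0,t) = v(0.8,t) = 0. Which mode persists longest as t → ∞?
Eigenvalues: λₙ = 2n²π²/0.8² - 21.86.
First three modes:
  n=1: λ₁ = 2π²/0.8² - 21.86 ≈ 8.983
  n=2: λ₂ = 8π²/0.8² - 21.86 ≈ 101.51
  n=3: λ₃ = 18π²/0.8² - 21.86 ≈ 255.723
Since 2π²/0.8² ≈ 30.843 > 21.86, all λₙ > 0.
The n=1 mode decays slowest → dominates as t → ∞.
Asymptotic: v ~ c₁ sin(πx/0.8) e^{-λ₁t} with decay rate λ₁ ≈ 8.983.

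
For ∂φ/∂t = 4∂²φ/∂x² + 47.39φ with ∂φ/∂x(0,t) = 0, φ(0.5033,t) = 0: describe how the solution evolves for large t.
φ grows unboundedly. Reaction dominates diffusion (r=47.39 > κπ²/(4L²)≈38.96); solution grows exponentially.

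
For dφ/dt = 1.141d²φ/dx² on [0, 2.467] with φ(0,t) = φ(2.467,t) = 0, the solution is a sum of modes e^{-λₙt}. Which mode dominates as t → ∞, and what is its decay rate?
Eigenvalues: λₙ = 1.141n²π²/2.467².
First three modes:
  n=1: λ₁ = 1.141π²/2.467² ≈ 1.85
  n=2: λ₂ = 4.564π²/2.467² ≈ 7.401 (4× faster decay)
  n=3: λ₃ = 10.269π²/2.467² ≈ 16.653 (9× faster decay)
As t → ∞, higher modes decay exponentially faster. The n=1 mode dominates: φ ~ c₁ sin(πx/2.467) e^{-λ₁t}.
Decay rate: λ₁ = 1.141π²/2.467² ≈ 1.85.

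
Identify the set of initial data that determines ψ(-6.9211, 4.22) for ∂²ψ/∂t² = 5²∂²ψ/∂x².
Domain of dependence: [-28.0211, 14.1789]. Signals travel at speed 5, so data within |x - -6.9211| ≤ 5·4.22 = 21.1 can reach the point.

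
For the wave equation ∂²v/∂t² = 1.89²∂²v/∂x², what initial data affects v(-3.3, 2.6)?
Domain of dependence: [-8.214, 1.614]. Signals travel at speed 1.89, so data within |x - -3.3| ≤ 1.89·2.6 = 4.914 can reach the point.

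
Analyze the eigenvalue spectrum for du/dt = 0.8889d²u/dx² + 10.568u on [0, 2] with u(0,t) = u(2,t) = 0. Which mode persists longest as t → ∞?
Eigenvalues: λₙ = 0.8889n²π²/2² - 10.568.
First three modes:
  n=1: λ₁ = 0.8889π²/2² - 10.568 ≈ -8.375
  n=2: λ₂ = 3.5556π²/2² - 10.568 ≈ -1.795
  n=3: λ₃ = 8.0001π²/2² - 10.568 ≈ 9.171
Since 0.8889π²/2² ≈ 2.193 < 10.568, λ₁ < 0.
The n=1 mode grows fastest (−λₙ is largest for n=1) → dominates.
Asymptotic: u ~ c₁ sin(πx/2) e^{8.375t} (exponential growth at rate −λ₁ ≈ 8.375).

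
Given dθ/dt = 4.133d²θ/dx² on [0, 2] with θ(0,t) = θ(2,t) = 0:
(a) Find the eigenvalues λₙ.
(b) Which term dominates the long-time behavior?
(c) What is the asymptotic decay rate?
Eigenvalues: λₙ = 4.133n²π²/2².
First three modes:
  n=1: λ₁ = 4.133π²/2² ≈ 10.198
  n=2: λ₂ = 16.532π²/2² ≈ 40.791 (4× faster decay)
  n=3: λ₃ = 37.197π²/2² ≈ 91.78 (9× faster decay)
As t → ∞, higher modes decay exponentially faster. The n=1 mode dominates: θ ~ c₁ sin(πx/2) e^{-λ₁t}.
Decay rate: λ₁ = 4.133π²/2² ≈ 10.198.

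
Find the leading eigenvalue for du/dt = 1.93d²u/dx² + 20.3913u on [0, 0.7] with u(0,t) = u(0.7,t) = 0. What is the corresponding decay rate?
Eigenvalues: λₙ = 1.93n²π²/0.7² - 20.3913.
First three modes:
  n=1: λ₁ = 1.93π²/0.7² - 20.3913 ≈ 18.483
  n=2: λ₂ = 7.72π²/0.7² - 20.3913 ≈ 135.105
  n=3: λ₃ = 17.37π²/0.7² - 20.3913 ≈ 329.476
Since 1.93π²/0.7² ≈ 38.874 > 20.3913, all λₙ > 0.
The n=1 mode decays slowest → dominates as t → ∞.
Asymptotic: u ~ c₁ sin(πx/0.7) e^{-λ₁t} with decay rate λ₁ ≈ 18.483.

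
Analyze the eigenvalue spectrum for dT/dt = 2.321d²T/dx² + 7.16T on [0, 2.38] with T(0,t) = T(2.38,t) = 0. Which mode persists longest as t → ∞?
Eigenvalues: λₙ = 2.321n²π²/2.38² - 7.16.
First three modes:
  n=1: λ₁ = 2.321π²/2.38² - 7.16 ≈ -3.116
  n=2: λ₂ = 9.284π²/2.38² - 7.16 ≈ 9.016
  n=3: λ₃ = 20.889π²/2.38² - 7.16 ≈ 29.237
Since 2.321π²/2.38² ≈ 4.044 < 7.16, λ₁ < 0.
The n=1 mode grows fastest (−λₙ is largest for n=1) → dominates.
Asymptotic: T ~ c₁ sin(πx/2.38) e^{3.116t} (exponential growth at rate −λ₁ ≈ 3.116).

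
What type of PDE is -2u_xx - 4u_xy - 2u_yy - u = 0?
With A = -2, B = -4, C = -2, the discriminant is 0. This is a parabolic PDE.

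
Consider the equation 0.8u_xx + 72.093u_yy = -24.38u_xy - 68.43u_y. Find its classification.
Rewriting in standard form: 0.8u_xx + 24.38u_xy + 72.093u_yy + 68.43u_y = 0. Hyperbolic. (A = 0.8, B = 24.38, C = 72.093 gives B² - 4AC = 363.6868.)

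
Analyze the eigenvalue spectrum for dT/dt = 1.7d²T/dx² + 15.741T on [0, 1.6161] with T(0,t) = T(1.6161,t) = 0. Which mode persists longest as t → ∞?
Eigenvalues: λₙ = 1.7n²π²/1.6161² - 15.741.
First three modes:
  n=1: λ₁ = 1.7π²/1.6161² - 15.741 ≈ -9.317
  n=2: λ₂ = 6.8π²/1.6161² - 15.741 ≈ 9.955
  n=3: λ₃ = 15.3π²/1.6161² - 15.741 ≈ 42.076
Since 1.7π²/1.6161² ≈ 6.424 < 15.741, λ₁ < 0.
The n=1 mode grows fastest (−λₙ is largest for n=1) → dominates.
Asymptotic: T ~ c₁ sin(πx/1.6161) e^{9.317t} (exponential growth at rate −λ₁ ≈ 9.317).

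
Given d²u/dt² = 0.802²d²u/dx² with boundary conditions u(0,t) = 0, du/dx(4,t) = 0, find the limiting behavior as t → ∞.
u oscillates (no decay). Energy is conserved; the solution oscillates indefinitely as standing waves.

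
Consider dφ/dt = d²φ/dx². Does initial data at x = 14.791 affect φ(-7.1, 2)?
Yes, for any finite x. The heat equation has infinite propagation speed, so all initial data affects all points at any t > 0.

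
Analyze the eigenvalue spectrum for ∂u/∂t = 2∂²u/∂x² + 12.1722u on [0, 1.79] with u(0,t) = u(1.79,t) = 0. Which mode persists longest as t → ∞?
Eigenvalues: λₙ = 2n²π²/1.79² - 12.1722.
First three modes:
  n=1: λ₁ = 2π²/1.79² - 12.1722 ≈ -6.012
  n=2: λ₂ = 8π²/1.79² - 12.1722 ≈ 12.47
  n=3: λ₃ = 18π²/1.79² - 12.1722 ≈ 43.273
Since 2π²/1.79² ≈ 6.161 < 12.1722, λ₁ < 0.
The n=1 mode grows fastest (−λₙ is largest for n=1) → dominates.
Asymptotic: u ~ c₁ sin(πx/1.79) e^{6.012t} (exponential growth at rate −λ₁ ≈ 6.012).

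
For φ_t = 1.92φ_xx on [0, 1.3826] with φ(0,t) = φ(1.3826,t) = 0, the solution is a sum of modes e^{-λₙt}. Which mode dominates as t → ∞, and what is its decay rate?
Eigenvalues: λₙ = 1.92n²π²/1.3826².
First three modes:
  n=1: λ₁ = 1.92π²/1.3826² ≈ 9.913
  n=2: λ₂ = 7.68π²/1.3826² ≈ 39.652 (4× faster decay)
  n=3: λ₃ = 17.28π²/1.3826² ≈ 89.218 (9× faster decay)
As t → ∞, higher modes decay exponentially faster. The n=1 mode dominates: φ ~ c₁ sin(πx/1.3826) e^{-λ₁t}.
Decay rate: λ₁ = 1.92π²/1.3826² ≈ 9.913.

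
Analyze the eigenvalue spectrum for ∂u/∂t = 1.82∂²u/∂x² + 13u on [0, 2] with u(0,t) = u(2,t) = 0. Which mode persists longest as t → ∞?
Eigenvalues: λₙ = 1.82n²π²/2² - 13.
First three modes:
  n=1: λ₁ = 1.82π²/2² - 13 ≈ -8.509
  n=2: λ₂ = 7.28π²/2² - 13 ≈ 4.963
  n=3: λ₃ = 16.38π²/2² - 13 ≈ 27.416
Since 1.82π²/2² ≈ 4.491 < 13, λ₁ < 0.
The n=1 mode grows fastest (−λₙ is largest for n=1) → dominates.
Asymptotic: u ~ c₁ sin(πx/2) e^{8.509t} (exponential growth at rate −λ₁ ≈ 8.509).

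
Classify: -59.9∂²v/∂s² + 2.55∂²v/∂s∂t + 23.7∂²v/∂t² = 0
Hyperbolic (discriminant = 5685.0225).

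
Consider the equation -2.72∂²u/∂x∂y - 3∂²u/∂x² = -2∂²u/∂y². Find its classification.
Rewriting in standard form: -3∂²u/∂x² - 2.72∂²u/∂x∂y + 2∂²u/∂y² = 0. Hyperbolic. (A = -3, B = -2.72, C = 2 gives B² - 4AC = 31.3984.)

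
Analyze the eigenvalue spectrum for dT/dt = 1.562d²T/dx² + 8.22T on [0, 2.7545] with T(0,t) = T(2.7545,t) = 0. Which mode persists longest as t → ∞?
Eigenvalues: λₙ = 1.562n²π²/2.7545² - 8.22.
First three modes:
  n=1: λ₁ = 1.562π²/2.7545² - 8.22 ≈ -6.188
  n=2: λ₂ = 6.248π²/2.7545² - 8.22 ≈ -0.093
  n=3: λ₃ = 14.058π²/2.7545² - 8.22 ≈ 10.067
Since 1.562π²/2.7545² ≈ 2.032 < 8.22, λ₁ < 0.
The n=1 mode grows fastest (−λₙ is largest for n=1) → dominates.
Asymptotic: T ~ c₁ sin(πx/2.7545) e^{6.188t} (exponential growth at rate −λ₁ ≈ 6.188).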